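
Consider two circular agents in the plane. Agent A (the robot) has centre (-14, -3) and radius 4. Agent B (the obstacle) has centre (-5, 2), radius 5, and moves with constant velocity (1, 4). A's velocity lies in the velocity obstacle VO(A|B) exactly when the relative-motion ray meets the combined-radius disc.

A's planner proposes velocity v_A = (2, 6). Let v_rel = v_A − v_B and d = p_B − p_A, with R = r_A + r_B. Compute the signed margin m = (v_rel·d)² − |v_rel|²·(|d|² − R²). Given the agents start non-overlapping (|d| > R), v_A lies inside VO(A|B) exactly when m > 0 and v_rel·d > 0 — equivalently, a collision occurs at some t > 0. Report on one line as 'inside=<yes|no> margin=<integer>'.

d = (9, 5),  |d|² = 106;  R = 4+5 = 9,  c = 106−9² = 25
v_rel = (1, 2),  |v_rel|² = 5;  v_rel·d = (1)·(9) + (2)·(5) = 19
5·t² − 38·t + 25 = 0  ⇒  m = 19² − 5·25 = 236
m = 236 > 0,  v_rel·d = 19 > 0  ⇒  inside

inside=yes margin=236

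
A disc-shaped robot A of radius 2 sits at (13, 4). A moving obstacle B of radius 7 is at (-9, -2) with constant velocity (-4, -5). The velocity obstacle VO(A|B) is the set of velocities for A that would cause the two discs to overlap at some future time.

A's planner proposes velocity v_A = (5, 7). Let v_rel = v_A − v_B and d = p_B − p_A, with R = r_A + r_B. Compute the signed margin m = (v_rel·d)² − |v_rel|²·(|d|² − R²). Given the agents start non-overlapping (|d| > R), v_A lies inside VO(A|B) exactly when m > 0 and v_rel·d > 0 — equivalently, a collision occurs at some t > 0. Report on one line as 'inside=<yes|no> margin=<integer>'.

d = (-22, -6),  |d|² = 520;  R = 2+7 = 9,  c = 520−9² = 439
v_rel = (9, 12),  |v_rel|² = 225;  v_rel·d = (9)·(-22) + (12)·(-6) = -270
225·t² + 540·t + 439 = 0  ⇒  m = (-270)² − 225·439 = -25875
m = -25875 < 0,  v_rel·d = -270 < 0  ⇒  outside

inside=no margin=-25875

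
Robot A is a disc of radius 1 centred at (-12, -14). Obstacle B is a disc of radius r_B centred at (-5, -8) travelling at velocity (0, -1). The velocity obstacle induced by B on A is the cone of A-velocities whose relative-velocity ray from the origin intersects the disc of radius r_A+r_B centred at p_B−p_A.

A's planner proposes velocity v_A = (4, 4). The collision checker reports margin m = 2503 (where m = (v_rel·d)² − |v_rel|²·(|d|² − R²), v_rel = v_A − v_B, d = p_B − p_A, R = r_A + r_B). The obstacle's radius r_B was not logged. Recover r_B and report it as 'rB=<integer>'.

m = 2503
d = (7, 6);  v_rel = (4, 5),  |v_rel|² = 41
v_rel×d = (4)·(6) − (5)·(7) = -11
since m = R²·41 − (-11)²:  R² = (121 + 2503) / 41 = 64
R = √64 = 8  ⇒  r_B = 8 − 1 = 7

rB=7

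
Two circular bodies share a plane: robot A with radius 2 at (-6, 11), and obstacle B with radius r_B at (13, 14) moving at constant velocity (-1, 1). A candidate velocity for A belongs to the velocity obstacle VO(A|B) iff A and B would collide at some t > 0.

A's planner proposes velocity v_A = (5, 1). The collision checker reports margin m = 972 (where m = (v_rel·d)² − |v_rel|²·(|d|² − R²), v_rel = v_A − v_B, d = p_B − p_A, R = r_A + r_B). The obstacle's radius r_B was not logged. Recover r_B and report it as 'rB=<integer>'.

m = 972
d = (19, 3);  v_rel = (6, 0),  |v_rel|² = 36
v_rel×d = (6)·(3) − (0)·(19) = 18
since m = R²·36 − 18²:  R² = (324 + 972) / 36 = 36
R = √36 = 6  ⇒  r_B = 6 − 2 = 4

rB=4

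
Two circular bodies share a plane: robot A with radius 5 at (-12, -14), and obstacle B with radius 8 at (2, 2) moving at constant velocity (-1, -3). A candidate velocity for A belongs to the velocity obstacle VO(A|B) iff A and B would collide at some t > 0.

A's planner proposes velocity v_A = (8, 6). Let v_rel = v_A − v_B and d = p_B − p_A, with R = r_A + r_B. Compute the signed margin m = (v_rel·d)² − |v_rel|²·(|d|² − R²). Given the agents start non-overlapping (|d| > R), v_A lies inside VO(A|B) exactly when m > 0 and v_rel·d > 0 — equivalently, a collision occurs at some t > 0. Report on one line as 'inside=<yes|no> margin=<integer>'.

d = (14, 16),  |d|² = 452;  R = 5+8 = 13,  c = 452−13² = 283
v_rel = (9, 9),  |v_rel|² = 162;  v_rel·d = (9)·(14) + (9)·(16) = 270
162·t² − 540·t + 283 = 0  ⇒  m = 270² − 162·283 = 27054
m = 27054 > 0,  v_rel·d = 270 > 0  ⇒  inside

inside=yes margin=27054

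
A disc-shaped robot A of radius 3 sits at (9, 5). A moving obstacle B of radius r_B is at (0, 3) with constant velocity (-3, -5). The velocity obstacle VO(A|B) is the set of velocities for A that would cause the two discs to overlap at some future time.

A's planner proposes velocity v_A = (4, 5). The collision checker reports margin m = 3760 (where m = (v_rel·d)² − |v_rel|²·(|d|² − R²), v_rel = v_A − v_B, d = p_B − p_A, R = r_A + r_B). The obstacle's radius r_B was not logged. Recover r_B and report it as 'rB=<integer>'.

m = 3760
d = (-9, -2);  v_rel = (7, 10),  |v_rel|² = 149
v_rel×d = (7)·(-2) − (10)·(-9) = 76
since m = R²·149 − 76²:  R² = (5776 + 3760) / 149 = 64
R = √64 = 8  ⇒  r_B = 8 − 3 = 5

rB=5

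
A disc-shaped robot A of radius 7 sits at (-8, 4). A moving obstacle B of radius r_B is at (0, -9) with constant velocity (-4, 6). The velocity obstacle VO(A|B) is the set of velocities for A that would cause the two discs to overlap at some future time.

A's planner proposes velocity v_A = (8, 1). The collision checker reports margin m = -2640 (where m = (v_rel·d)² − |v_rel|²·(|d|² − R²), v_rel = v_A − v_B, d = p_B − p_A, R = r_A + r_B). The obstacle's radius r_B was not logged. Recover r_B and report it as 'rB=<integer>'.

m = -2640
d = (8, -13);  v_rel = (12, -5),  |v_rel|² = 169
v_rel×d = (12)·(-13) − (-5)·(8) = -116
since m = R²·169 − (-116)²:  R² = (13456 + -2640) / 169 = 64
R = √64 = 8  ⇒  r_B = 8 − 7 = 1

rB=1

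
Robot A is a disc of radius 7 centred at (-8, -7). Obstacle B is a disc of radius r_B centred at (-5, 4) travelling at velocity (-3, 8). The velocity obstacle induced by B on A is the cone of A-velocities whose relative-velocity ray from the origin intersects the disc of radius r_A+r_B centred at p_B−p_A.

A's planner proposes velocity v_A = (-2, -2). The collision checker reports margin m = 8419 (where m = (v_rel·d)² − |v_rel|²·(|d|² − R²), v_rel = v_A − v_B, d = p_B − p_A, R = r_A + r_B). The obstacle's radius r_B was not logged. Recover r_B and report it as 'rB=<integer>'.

m = 8419
d = (3, 11);  v_rel = (1, -10),  |v_rel|² = 101
v_rel×d = (1)·(11) − (-10)·(3) = 41
since m = R²·101 − 41²:  R² = (1681 + 8419) / 101 = 100
R = √100 = 10  ⇒  r_B = 10 − 7 = 3

rB=3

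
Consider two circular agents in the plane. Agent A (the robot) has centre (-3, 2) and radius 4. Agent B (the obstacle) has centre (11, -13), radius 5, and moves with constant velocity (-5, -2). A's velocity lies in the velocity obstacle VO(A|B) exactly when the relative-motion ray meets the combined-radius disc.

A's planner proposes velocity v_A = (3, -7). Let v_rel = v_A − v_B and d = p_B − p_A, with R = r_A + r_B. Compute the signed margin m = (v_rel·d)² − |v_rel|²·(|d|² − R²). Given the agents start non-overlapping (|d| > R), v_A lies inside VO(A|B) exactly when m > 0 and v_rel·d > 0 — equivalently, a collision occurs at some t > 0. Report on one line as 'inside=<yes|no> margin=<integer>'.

d = (14, -15),  |d|² = 421;  R = 4+5 = 9,  c = 421−9² = 340
v_rel = (8, -5),  |v_rel|² = 89;  v_rel·d = (8)·(14) + (-5)·(-15) = 187
89·t² − 374·t + 340 = 0  ⇒  m = 187² − 89·340 = 4709
m = 4709 > 0,  v_rel·d = 187 > 0  ⇒  inside

inside=yes margin=4709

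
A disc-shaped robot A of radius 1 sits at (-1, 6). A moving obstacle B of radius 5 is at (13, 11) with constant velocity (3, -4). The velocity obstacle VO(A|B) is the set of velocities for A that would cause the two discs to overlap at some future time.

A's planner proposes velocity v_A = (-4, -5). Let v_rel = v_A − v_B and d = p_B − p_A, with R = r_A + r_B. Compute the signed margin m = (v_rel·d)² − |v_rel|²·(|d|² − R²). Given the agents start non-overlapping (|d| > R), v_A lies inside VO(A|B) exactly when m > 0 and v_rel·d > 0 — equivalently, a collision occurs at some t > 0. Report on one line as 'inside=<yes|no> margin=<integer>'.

d = (14, 5),  |d|² = 221;  R = 1+5 = 6,  c = 221−6² = 185
v_rel = (-7, -1),  |v_rel|² = 50;  v_rel·d = (-7)·(14) + (-1)·(5) = -103
50·t² + 206·t + 185 = 0  ⇒  m = (-103)² − 50·185 = 1359
m = 1359 > 0,  v_rel·d = -103 < 0  ⇒  outside

inside=no margin=1359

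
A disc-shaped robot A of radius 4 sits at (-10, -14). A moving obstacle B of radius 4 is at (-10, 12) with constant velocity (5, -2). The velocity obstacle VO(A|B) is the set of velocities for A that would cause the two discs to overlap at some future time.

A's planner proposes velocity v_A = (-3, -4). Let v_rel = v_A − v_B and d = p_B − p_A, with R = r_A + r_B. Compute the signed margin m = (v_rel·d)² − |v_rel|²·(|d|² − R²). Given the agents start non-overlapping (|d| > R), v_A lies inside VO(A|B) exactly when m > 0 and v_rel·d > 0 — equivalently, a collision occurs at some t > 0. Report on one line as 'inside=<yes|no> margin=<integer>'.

d = (0, 26),  |d|² = 676;  R = 4+4 = 8,  c = 676−8² = 612
v_rel = (-8, -2),  |v_rel|² = 68;  v_rel·d = (-8)·(0) + (-2)·(26) = -52
68·t² + 104·t + 612 = 0  ⇒  m = (-52)² − 68·612 = -38912
m = -38912 < 0,  v_rel·d = -52 < 0  ⇒  outside

inside=no margin=-38912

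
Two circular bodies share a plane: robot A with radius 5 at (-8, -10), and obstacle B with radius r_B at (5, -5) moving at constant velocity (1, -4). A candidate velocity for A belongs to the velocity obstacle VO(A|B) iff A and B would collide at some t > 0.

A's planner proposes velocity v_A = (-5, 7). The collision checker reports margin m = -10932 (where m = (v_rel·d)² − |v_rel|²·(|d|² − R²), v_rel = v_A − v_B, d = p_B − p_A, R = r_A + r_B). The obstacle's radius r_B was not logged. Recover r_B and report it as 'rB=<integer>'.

m = -10932
d = (13, 5);  v_rel = (-6, 11),  |v_rel|² = 157
v_rel×d = (-6)·(5) − (11)·(13) = -173
since m = R²·157 − (-173)²:  R² = (29929 + -10932) / 157 = 121
R = √121 = 11  ⇒  r_B = 11 − 5 = 6

rB=6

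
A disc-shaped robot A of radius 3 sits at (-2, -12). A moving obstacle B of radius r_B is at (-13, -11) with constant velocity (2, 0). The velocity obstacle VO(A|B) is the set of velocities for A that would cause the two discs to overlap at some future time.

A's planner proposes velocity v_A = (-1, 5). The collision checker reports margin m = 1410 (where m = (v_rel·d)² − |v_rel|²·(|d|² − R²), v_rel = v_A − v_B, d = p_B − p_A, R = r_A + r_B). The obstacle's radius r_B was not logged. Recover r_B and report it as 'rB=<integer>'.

m = 1410
d = (-11, 1);  v_rel = (-3, 5),  |v_rel|² = 34
v_rel×d = (-3)·(1) − (5)·(-11) = 52
since m = R²·34 − 52²:  R² = (2704 + 1410) / 34 = 121
R = √121 = 11  ⇒  r_B = 11 − 3 = 8

rB=8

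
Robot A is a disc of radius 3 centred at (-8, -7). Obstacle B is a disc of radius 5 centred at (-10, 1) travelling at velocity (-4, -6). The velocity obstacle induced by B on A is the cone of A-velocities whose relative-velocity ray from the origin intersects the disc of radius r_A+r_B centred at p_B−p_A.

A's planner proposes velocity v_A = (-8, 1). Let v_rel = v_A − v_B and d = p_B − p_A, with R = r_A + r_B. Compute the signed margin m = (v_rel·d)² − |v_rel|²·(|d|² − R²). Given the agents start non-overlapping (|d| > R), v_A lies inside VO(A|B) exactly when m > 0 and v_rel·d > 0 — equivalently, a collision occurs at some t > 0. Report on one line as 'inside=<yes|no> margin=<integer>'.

d = (-2, 8),  |d|² = 68;  R = 3+5 = 8,  c = 68−8² = 4
v_rel = (-4, 7),  |v_rel|² = 65;  v_rel·d = (-4)·(-2) + (7)·(8) = 64
65·t² − 128·t + 4 = 0  ⇒  m = 64² − 65·4 = 3836
m = 3836 > 0,  v_rel·d = 64 > 0  ⇒  inside

inside=yes margin=3836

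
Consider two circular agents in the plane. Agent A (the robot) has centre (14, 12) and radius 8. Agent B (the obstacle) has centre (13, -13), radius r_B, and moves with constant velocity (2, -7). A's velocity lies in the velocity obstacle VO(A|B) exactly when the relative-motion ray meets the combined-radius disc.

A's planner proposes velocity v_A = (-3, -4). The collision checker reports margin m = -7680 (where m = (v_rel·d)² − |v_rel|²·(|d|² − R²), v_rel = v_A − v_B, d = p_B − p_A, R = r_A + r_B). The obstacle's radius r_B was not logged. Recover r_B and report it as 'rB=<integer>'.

m = -7680
d = (-1, -25);  v_rel = (-5, 3),  |v_rel|² = 34
v_rel×d = (-5)·(-25) − (3)·(-1) = 128
since m = R²·34 − 128²:  R² = (16384 + -7680) / 34 = 256
R = √256 = 16  ⇒  r_B = 16 − 8 = 8

rB=8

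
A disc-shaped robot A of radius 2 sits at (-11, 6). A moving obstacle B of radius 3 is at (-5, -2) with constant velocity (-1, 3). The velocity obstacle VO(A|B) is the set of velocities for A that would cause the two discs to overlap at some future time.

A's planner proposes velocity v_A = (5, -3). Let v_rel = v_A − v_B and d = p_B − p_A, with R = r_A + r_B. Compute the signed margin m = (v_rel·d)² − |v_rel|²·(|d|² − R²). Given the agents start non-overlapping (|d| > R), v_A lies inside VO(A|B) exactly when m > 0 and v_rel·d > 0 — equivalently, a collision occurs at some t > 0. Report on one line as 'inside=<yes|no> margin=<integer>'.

d = (6, -8),  |d|² = 100;  R = 2+3 = 5,  c = 100−5² = 75
v_rel = (6, -6),  |v_rel|² = 72;  v_rel·d = (6)·(6) + (-6)·(-8) = 84
72·t² − 168·t + 75 = 0  ⇒  m = 84² − 72·75 = 1656
m = 1656 > 0,  v_rel·d = 84 > 0  ⇒  inside

inside=yes margin=1656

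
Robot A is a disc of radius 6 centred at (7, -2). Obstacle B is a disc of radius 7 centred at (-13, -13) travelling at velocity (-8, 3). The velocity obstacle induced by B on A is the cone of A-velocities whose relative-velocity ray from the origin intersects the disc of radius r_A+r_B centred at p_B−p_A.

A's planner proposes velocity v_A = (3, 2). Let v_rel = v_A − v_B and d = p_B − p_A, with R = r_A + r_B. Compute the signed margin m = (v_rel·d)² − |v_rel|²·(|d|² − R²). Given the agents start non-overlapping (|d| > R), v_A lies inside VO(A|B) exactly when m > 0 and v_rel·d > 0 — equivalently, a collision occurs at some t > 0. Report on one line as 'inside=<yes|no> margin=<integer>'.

d = (-20, -11),  |d|² = 521;  R = 6+7 = 13,  c = 521−13² = 352
v_rel = (11, -1),  |v_rel|² = 122;  v_rel·d = (11)·(-20) + (-1)·(-11) = -209
122·t² + 418·t + 352 = 0  ⇒  m = (-209)² − 122·352 = 737
m = 737 > 0,  v_rel·d = -209 < 0  ⇒  outside

inside=no margin=737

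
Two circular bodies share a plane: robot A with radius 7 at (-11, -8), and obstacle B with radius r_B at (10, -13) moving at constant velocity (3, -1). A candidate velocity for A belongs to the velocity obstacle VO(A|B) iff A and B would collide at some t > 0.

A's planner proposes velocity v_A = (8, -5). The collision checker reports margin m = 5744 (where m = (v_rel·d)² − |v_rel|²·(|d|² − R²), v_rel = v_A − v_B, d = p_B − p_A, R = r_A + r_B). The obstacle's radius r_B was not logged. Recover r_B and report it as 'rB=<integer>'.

m = 5744
d = (21, -5);  v_rel = (5, -4),  |v_rel|² = 41
v_rel×d = (5)·(-5) − (-4)·(21) = 59
since m = R²·41 − 59²:  R² = (3481 + 5744) / 41 = 225
R = √225 = 15  ⇒  r_B = 15 − 7 = 8

rB=8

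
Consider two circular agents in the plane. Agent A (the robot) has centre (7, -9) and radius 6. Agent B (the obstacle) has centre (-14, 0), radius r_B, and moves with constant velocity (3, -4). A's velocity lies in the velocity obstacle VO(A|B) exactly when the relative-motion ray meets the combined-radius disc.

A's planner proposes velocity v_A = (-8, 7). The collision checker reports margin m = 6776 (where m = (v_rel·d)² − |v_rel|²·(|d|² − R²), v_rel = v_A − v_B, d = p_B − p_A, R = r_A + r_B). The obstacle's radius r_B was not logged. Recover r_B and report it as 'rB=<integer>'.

m = 6776
d = (-21, 9);  v_rel = (-11, 11),  |v_rel|² = 242
v_rel×d = (-11)·(9) − (11)·(-21) = 132
since m = R²·242 − 132²:  R² = (17424 + 6776) / 242 = 100
R = √100 = 10  ⇒  r_B = 10 − 6 = 4

rB=4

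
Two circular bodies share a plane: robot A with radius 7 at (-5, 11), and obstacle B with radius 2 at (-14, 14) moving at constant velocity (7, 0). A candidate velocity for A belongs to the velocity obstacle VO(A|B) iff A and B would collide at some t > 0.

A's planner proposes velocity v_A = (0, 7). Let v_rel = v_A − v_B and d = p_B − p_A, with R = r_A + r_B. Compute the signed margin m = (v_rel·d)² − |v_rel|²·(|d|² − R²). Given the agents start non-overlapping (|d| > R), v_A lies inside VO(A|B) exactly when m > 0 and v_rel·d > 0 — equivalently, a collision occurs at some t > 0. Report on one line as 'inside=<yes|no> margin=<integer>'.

d = (-9, 3),  |d|² = 90;  R = 7+2 = 9,  c = 90−9² = 9
v_rel = (-7, 7),  |v_rel|² = 98;  v_rel·d = (-7)·(-9) + (7)·(3) = 84
98·t² − 168·t + 9 = 0  ⇒  m = 84² − 98·9 = 6174
m = 6174 > 0,  v_rel·d = 84 > 0  ⇒  inside

inside=yes margin=6174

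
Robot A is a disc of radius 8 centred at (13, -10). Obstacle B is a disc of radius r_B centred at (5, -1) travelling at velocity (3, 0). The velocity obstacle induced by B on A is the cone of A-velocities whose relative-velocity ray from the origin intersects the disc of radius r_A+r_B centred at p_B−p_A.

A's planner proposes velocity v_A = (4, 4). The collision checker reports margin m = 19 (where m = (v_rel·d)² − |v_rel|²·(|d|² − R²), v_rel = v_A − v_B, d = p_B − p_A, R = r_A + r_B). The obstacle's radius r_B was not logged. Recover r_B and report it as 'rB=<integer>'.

m = 19
d = (-8, 9);  v_rel = (1, 4),  |v_rel|² = 17
v_rel×d = (1)·(9) − (4)·(-8) = 41
since m = R²·17 − 41²:  R² = (1681 + 19) / 17 = 100
R = √100 = 10  ⇒  r_B = 10 − 8 = 2

rB=2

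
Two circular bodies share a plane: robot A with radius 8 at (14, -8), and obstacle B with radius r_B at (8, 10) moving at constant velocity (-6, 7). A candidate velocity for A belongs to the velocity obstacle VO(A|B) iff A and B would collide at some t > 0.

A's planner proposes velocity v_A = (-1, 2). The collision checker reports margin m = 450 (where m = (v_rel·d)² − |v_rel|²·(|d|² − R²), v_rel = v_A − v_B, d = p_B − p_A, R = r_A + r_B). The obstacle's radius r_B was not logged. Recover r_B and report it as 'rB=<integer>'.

m = 450
d = (-6, 18);  v_rel = (5, -5),  |v_rel|² = 50
v_rel×d = (5)·(18) − (-5)·(-6) = 60
since m = R²·50 − 60²:  R² = (3600 + 450) / 50 = 81
R = √81 = 9  ⇒  r_B = 9 − 8 = 1

rB=1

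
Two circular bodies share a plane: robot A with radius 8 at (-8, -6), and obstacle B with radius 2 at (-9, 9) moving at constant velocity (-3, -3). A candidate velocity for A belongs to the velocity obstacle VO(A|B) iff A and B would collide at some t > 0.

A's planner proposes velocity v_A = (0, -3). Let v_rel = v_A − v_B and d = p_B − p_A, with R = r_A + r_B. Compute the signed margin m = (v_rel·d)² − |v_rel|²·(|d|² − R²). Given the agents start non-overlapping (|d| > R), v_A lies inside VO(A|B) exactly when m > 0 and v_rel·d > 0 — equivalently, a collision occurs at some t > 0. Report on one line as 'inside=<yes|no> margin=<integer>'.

d = (-1, 15),  |d|² = 226;  R = 8+2 = 10,  c = 226−10² = 126
v_rel = (3, 0),  |v_rel|² = 9;  v_rel·d = (3)·(-1) + (0)·(15) = -3
9·t² + 6·t + 126 = 0  ⇒  m = (-3)² − 9·126 = -1125
m = -1125 < 0,  v_rel·d = -3 < 0  ⇒  outside

inside=no margin=-1125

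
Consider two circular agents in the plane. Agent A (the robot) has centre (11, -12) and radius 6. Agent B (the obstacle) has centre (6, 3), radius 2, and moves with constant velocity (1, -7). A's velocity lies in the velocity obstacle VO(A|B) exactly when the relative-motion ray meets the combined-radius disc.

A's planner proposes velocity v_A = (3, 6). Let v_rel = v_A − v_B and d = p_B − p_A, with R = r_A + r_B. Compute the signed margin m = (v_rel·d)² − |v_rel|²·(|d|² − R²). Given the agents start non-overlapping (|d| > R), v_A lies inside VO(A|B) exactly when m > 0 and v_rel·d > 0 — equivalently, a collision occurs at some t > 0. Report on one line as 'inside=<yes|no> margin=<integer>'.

d = (-5, 15),  |d|² = 250;  R = 6+2 = 8,  c = 250−8² = 186
v_rel = (2, 13),  |v_rel|² = 173;  v_rel·d = (2)·(-5) + (13)·(15) = 185
173·t² − 370·t + 186 = 0  ⇒  m = 185² − 173·186 = 2047
m = 2047 > 0,  v_rel·d = 185 > 0  ⇒  inside

inside=yes margin=2047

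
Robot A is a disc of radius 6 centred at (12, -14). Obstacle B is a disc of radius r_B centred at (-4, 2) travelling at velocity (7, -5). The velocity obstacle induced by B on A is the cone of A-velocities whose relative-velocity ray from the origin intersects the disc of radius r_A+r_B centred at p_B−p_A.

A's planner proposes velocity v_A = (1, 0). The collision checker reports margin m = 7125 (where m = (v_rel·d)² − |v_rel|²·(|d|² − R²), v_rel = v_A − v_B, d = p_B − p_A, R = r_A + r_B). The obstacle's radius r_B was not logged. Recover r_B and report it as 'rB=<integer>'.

m = 7125
d = (-16, 16);  v_rel = (-6, 5),  |v_rel|² = 61
v_rel×d = (-6)·(16) − (5)·(-16) = -16
since m = R²·61 − (-16)²:  R² = (256 + 7125) / 61 = 121
R = √121 = 11  ⇒  r_B = 11 − 6 = 5

rB=5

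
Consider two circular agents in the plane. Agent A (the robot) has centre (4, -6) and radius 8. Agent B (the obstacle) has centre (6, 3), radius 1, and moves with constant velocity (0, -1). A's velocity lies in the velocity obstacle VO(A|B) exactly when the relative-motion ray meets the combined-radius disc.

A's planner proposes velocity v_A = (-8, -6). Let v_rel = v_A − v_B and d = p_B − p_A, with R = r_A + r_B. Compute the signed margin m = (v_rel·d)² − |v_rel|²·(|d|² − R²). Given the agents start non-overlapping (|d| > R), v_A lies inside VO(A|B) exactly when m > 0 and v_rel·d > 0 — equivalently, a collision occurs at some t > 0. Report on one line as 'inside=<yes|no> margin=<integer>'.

d = (2, 9),  |d|² = 85;  R = 8+1 = 9,  c = 85−9² = 4
v_rel = (-8, -5),  |v_rel|² = 89;  v_rel·d = (-8)·(2) + (-5)·(9) = -61
89·t² + 122·t + 4 = 0  ⇒  m = (-61)² − 89·4 = 3365
m = 3365 > 0,  v_rel·d = -61 < 0  ⇒  outside

inside=no margin=3365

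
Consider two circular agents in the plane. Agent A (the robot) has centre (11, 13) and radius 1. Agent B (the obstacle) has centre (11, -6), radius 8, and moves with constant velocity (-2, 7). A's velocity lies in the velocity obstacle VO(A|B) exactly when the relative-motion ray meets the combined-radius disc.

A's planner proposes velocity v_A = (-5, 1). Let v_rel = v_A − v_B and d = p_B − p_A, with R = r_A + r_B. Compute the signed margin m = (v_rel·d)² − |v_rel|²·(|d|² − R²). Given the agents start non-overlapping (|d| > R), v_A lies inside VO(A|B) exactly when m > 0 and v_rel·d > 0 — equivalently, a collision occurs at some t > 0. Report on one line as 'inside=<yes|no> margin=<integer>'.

d = (0, -19),  |d|² = 361;  R = 1+8 = 9,  c = 361−9² = 280
v_rel = (-3, -6),  |v_rel|² = 45;  v_rel·d = (-3)·(0) + (-6)·(-19) = 114
45·t² − 228·t + 280 = 0  ⇒  m = 114² − 45·280 = 396
m = 396 > 0,  v_rel·d = 114 > 0  ⇒  inside

inside=yes margin=396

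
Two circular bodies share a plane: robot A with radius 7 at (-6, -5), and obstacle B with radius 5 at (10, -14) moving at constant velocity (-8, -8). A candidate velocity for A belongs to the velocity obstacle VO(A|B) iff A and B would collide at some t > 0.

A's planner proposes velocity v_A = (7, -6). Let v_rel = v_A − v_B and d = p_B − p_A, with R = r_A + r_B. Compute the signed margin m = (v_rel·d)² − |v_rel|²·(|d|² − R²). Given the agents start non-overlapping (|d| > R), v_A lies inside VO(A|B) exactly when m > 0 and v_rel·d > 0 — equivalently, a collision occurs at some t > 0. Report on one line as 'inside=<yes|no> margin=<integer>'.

d = (16, -9),  |d|² = 337;  R = 7+5 = 12,  c = 337−12² = 193
v_rel = (15, 2),  |v_rel|² = 229;  v_rel·d = (15)·(16) + (2)·(-9) = 222
229·t² − 444·t + 193 = 0  ⇒  m = 222² − 229·193 = 5087
m = 5087 > 0,  v_rel·d = 222 > 0  ⇒  inside

inside=yes margin=5087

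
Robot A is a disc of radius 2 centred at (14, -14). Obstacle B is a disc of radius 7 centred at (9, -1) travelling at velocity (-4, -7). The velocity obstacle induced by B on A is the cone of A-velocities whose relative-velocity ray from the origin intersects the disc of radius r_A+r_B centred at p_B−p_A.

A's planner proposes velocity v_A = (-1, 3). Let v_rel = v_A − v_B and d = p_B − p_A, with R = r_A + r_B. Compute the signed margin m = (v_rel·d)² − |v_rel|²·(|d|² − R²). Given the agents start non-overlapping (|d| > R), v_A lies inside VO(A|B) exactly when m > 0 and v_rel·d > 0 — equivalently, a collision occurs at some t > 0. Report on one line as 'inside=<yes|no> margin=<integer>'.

d = (-5, 13),  |d|² = 194;  R = 2+7 = 9,  c = 194−9² = 113
v_rel = (3, 10),  |v_rel|² = 109;  v_rel·d = (3)·(-5) + (10)·(13) = 115
109·t² − 230·t + 113 = 0  ⇒  m = 115² − 109·113 = 908
m = 908 > 0,  v_rel·d = 115 > 0  ⇒  inside

inside=yes margin=908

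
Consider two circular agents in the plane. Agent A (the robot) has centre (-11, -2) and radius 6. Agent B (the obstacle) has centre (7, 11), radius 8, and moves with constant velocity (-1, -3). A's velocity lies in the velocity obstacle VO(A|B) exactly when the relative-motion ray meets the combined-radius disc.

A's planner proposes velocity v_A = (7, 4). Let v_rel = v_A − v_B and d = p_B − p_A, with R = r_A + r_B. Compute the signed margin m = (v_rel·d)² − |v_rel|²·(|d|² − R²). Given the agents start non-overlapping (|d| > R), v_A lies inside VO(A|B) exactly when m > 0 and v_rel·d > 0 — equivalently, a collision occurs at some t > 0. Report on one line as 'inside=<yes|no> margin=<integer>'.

d = (18, 13),  |d|² = 493;  R = 6+8 = 14,  c = 493−14² = 297
v_rel = (8, 7),  |v_rel|² = 113;  v_rel·d = (8)·(18) + (7)·(13) = 235
113·t² − 470·t + 297 = 0  ⇒  m = 235² − 113·297 = 21664
m = 21664 > 0,  v_rel·d = 235 > 0  ⇒  inside

inside=yes margin=21664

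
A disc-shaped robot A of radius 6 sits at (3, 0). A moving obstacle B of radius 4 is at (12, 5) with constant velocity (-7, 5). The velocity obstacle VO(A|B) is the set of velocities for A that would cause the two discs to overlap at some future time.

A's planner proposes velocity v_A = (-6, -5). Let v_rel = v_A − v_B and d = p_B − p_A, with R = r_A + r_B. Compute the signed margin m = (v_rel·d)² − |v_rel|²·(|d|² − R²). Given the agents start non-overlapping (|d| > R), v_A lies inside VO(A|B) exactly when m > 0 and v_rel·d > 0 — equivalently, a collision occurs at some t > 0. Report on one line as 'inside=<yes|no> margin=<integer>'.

d = (9, 5),  |d|² = 106;  R = 6+4 = 10,  c = 106−10² = 6
v_rel = (1, -10),  |v_rel|² = 101;  v_rel·d = (1)·(9) + (-10)·(5) = -41
101·t² + 82·t + 6 = 0  ⇒  m = (-41)² − 101·6 = 1075
m = 1075 > 0,  v_rel·d = -41 < 0  ⇒  outside

inside=no margin=1075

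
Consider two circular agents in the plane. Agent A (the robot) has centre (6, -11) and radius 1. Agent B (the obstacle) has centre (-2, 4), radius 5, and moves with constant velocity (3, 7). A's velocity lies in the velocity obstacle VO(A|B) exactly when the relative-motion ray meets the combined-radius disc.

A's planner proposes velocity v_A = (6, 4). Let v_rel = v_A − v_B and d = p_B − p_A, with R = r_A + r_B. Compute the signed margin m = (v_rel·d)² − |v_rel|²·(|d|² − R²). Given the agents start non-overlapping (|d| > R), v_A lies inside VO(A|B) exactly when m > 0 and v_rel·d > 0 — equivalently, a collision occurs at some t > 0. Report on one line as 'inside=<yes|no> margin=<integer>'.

d = (-8, 15),  |d|² = 289;  R = 1+5 = 6,  c = 289−6² = 253
v_rel = (3, -3),  |v_rel|² = 18;  v_rel·d = (3)·(-8) + (-3)·(15) = -69
18·t² + 138·t + 253 = 0  ⇒  m = (-69)² − 18·253 = 207
m = 207 > 0,  v_rel·d = -69 < 0  ⇒  outside

inside=no margin=207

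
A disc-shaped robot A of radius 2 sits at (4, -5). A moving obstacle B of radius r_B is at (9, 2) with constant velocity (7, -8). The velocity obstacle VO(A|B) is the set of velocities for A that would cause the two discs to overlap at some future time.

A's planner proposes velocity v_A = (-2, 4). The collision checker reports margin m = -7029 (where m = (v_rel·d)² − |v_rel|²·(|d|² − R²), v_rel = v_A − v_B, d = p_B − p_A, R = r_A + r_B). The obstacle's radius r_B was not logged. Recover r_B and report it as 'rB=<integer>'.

m = -7029
d = (5, 7);  v_rel = (-9, 12),  |v_rel|² = 225
v_rel×d = (-9)·(7) − (12)·(5) = -123
since m = R²·225 − (-123)²:  R² = (15129 + -7029) / 225 = 36
R = √36 = 6  ⇒  r_B = 6 − 2 = 4

rB=4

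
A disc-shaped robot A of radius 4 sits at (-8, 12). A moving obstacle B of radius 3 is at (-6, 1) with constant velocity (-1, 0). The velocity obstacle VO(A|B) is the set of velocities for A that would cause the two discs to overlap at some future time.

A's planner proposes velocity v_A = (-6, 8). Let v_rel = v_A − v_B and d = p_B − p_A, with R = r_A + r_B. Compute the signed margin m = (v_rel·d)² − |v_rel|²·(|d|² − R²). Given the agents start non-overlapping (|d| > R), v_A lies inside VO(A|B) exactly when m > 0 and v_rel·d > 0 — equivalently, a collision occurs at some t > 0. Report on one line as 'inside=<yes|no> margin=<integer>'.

d = (2, -11),  |d|² = 125;  R = 4+3 = 7,  c = 125−7² = 76
v_rel = (-5, 8),  |v_rel|² = 89;  v_rel·d = (-5)·(2) + (8)·(-11) = -98
89·t² + 196·t + 76 = 0  ⇒  m = (-98)² − 89·76 = 2840
m = 2840 > 0,  v_rel·d = -98 < 0  ⇒  outside

inside=no margin=2840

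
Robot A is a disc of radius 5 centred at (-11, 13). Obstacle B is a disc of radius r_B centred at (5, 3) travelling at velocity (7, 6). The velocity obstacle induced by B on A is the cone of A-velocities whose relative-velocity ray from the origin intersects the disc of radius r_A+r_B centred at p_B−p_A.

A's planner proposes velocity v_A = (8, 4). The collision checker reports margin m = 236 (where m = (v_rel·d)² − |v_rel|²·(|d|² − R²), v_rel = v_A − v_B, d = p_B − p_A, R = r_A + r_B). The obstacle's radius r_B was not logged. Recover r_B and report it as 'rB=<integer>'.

m = 236
d = (16, -10);  v_rel = (1, -2),  |v_rel|² = 5
v_rel×d = (1)·(-10) − (-2)·(16) = 22
since m = R²·5 − 22²:  R² = (484 + 236) / 5 = 144
R = √144 = 12  ⇒  r_B = 12 − 5 = 7

rB=7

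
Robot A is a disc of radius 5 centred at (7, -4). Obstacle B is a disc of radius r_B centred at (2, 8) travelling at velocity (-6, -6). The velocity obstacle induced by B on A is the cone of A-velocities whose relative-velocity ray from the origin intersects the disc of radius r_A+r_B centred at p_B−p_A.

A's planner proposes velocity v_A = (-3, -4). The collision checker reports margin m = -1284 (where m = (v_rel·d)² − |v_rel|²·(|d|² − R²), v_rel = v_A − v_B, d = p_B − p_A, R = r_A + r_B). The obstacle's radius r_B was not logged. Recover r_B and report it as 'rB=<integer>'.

m = -1284
d = (-5, 12);  v_rel = (3, 2),  |v_rel|² = 13
v_rel×d = (3)·(12) − (2)·(-5) = 46
since m = R²·13 − 46²:  R² = (2116 + -1284) / 13 = 64
R = √64 = 8  ⇒  r_B = 8 − 5 = 3

rB=3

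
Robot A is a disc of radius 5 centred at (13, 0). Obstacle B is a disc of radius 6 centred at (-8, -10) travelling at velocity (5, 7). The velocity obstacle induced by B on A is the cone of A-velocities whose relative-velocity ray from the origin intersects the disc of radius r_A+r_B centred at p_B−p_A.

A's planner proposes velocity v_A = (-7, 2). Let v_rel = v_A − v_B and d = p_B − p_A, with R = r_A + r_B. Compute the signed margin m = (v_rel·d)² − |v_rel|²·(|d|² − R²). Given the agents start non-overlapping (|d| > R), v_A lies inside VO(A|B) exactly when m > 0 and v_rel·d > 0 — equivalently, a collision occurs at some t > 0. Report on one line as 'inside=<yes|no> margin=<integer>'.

d = (-21, -10),  |d|² = 541;  R = 5+6 = 11,  c = 541−11² = 420
v_rel = (-12, -5),  |v_rel|² = 169;  v_rel·d = (-12)·(-21) + (-5)·(-10) = 302
169·t² − 604·t + 420 = 0  ⇒  m = 302² − 169·420 = 20224
m = 20224 > 0,  v_rel·d = 302 > 0  ⇒  inside

inside=yes margin=20224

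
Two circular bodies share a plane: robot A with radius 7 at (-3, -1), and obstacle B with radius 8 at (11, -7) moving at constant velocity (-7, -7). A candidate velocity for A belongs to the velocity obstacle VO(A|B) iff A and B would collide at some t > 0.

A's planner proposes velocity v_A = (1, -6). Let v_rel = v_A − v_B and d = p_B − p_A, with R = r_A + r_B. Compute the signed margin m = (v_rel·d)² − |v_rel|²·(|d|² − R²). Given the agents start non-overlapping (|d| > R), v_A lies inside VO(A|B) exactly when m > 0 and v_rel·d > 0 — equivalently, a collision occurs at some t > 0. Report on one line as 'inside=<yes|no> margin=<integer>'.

d = (14, -6),  |d|² = 232;  R = 7+8 = 15,  c = 232−15² = 7
v_rel = (8, 1),  |v_rel|² = 65;  v_rel·d = (8)·(14) + (1)·(-6) = 106
65·t² − 212·t + 7 = 0  ⇒  m = 106² − 65·7 = 10781
m = 10781 > 0,  v_rel·d = 106 > 0  ⇒  inside

inside=yes margin=10781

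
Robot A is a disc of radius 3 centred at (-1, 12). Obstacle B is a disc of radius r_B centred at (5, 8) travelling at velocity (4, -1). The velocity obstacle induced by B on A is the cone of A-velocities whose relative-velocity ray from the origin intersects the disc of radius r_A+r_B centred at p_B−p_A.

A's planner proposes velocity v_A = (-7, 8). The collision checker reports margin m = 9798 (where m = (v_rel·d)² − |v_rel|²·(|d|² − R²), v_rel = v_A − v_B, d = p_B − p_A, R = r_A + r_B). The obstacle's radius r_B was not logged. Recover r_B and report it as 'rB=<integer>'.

m = 9798
d = (6, -4);  v_rel = (-11, 9),  |v_rel|² = 202
v_rel×d = (-11)·(-4) − (9)·(6) = -10
since m = R²·202 − (-10)²:  R² = (100 + 9798) / 202 = 49
R = √49 = 7  ⇒  r_B = 7 − 3 = 4

rB=4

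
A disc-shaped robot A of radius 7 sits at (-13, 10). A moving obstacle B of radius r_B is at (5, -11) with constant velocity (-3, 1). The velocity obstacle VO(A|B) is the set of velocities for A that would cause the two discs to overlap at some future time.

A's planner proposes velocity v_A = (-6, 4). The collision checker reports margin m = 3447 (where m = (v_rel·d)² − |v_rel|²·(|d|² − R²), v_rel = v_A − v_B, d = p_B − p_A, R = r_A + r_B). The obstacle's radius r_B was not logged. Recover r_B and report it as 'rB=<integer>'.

m = 3447
d = (18, -21);  v_rel = (-3, 3),  |v_rel|² = 18
v_rel×d = (-3)·(-21) − (3)·(18) = 9
since m = R²·18 − 9²:  R² = (81 + 3447) / 18 = 196
R = √196 = 14  ⇒  r_B = 14 − 7 = 7

rB=7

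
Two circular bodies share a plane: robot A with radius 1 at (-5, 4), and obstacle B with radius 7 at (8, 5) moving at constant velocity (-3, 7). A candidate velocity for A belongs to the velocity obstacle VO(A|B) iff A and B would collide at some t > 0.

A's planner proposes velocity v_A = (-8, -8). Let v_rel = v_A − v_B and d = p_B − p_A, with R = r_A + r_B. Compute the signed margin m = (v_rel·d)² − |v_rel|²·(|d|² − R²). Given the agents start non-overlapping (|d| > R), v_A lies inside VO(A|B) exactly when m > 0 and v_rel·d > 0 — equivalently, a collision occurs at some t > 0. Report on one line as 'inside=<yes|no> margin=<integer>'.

d = (13, 1),  |d|² = 170;  R = 1+7 = 8,  c = 170−8² = 106
v_rel = (-5, -15),  |v_rel|² = 250;  v_rel·d = (-5)·(13) + (-15)·(1) = -80
250·t² + 160·t + 106 = 0  ⇒  m = (-80)² − 250·106 = -20100
m = -20100 < 0,  v_rel·d = -80 < 0  ⇒  outside

inside=no margin=-20100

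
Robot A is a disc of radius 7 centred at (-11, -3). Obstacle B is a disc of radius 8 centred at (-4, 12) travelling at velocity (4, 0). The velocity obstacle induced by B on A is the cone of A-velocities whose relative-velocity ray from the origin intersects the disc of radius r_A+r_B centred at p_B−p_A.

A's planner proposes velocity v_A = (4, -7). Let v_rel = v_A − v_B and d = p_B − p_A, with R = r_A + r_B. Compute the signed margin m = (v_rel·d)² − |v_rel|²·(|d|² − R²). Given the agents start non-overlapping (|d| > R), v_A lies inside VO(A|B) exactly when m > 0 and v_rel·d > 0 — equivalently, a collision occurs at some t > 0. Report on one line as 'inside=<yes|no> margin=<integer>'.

d = (7, 15),  |d|² = 274;  R = 7+8 = 15,  c = 274−15² = 49
v_rel = (0, -7),  |v_rel|² = 49;  v_rel·d = (0)·(7) + (-7)·(15) = -105
49·t² + 210·t + 49 = 0  ⇒  m = (-105)² − 49·49 = 8624
m = 8624 > 0,  v_rel·d = -105 < 0  ⇒  outside

inside=no margin=8624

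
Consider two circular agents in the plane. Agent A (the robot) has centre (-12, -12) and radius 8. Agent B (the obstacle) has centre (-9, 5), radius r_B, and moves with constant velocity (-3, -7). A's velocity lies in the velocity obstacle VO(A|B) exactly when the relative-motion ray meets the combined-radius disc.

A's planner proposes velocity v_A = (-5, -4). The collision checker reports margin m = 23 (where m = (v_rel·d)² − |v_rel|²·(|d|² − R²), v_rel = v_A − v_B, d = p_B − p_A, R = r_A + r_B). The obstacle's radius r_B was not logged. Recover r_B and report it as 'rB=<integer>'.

m = 23
d = (3, 17);  v_rel = (-2, 3),  |v_rel|² = 13
v_rel×d = (-2)·(17) − (3)·(3) = -43
since m = R²·13 − (-43)²:  R² = (1849 + 23) / 13 = 144
R = √144 = 12  ⇒  r_B = 12 − 8 = 4

rB=4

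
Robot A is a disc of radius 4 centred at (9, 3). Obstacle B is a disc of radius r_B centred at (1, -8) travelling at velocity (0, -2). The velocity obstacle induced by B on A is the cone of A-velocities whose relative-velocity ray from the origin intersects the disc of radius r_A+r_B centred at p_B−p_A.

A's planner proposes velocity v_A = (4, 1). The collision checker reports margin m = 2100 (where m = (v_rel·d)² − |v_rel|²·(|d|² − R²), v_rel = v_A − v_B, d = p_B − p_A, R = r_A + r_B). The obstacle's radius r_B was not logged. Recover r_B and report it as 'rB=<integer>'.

m = 2100
d = (-8, -11);  v_rel = (4, 3),  |v_rel|² = 25
v_rel×d = (4)·(-11) − (3)·(-8) = -20
since m = R²·25 − (-20)²:  R² = (400 + 2100) / 25 = 100
R = √100 = 10  ⇒  r_B = 10 − 4 = 6

rB=6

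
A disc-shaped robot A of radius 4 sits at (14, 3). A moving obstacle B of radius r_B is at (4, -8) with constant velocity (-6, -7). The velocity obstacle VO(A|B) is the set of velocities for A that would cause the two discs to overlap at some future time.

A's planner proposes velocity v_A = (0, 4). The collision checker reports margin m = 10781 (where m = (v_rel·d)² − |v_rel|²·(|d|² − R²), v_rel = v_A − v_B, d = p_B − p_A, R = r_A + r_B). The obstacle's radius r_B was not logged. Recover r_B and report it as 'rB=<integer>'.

m = 10781
d = (-10, -11);  v_rel = (6, 11),  |v_rel|² = 157
v_rel×d = (6)·(-11) − (11)·(-10) = 44
since m = R²·157 − 44²:  R² = (1936 + 10781) / 157 = 81
R = √81 = 9  ⇒  r_B = 9 − 4 = 5

rB=5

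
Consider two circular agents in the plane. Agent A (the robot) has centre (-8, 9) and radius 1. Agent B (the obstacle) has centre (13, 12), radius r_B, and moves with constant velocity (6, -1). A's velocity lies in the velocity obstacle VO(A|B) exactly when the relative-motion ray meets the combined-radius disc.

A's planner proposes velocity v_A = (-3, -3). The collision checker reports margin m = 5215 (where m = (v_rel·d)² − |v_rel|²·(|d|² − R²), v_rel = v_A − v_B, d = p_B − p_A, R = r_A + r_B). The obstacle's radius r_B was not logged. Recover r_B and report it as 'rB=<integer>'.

m = 5215
d = (21, 3);  v_rel = (-9, -2),  |v_rel|² = 85
v_rel×d = (-9)·(3) − (-2)·(21) = 15
since m = R²·85 − 15²:  R² = (225 + 5215) / 85 = 64
R = √64 = 8  ⇒  r_B = 8 − 1 = 7

rB=7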